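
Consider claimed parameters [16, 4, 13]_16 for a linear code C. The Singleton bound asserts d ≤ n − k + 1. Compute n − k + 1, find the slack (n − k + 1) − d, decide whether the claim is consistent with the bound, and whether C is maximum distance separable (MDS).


Singleton RHS = n − k + 1 = 13, slack = 0, bound satisfied, MDS.

Singleton bound: d ≤ n − k + 1.
Here n = 16, k = 4, so n − k + 1 = 13.
Given d = 13, check d ≤ 13: YES.
Slack = (n − k + 1) − d = 0.
The code is MDS (slack = 0).
Description: the claimed parameters are [16, 4, 13]_16; such a code would be MDS (meets Singleton bound).


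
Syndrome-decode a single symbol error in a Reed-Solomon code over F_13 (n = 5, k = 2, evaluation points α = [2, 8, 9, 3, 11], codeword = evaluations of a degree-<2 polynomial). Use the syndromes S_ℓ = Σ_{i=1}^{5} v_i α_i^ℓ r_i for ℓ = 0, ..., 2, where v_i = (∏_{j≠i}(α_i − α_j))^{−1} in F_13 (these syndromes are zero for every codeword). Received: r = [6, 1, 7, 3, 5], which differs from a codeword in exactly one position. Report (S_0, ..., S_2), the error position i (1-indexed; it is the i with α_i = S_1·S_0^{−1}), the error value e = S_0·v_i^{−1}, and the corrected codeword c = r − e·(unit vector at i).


S = (5, 6, 2), error at position 3, error magnitude e = 9, c = [6, 1, 11, 3, 5].

Step 1: column multipliers v_i = (∏_{j≠i}(α_i − α_j))^{−1} mod 13.
  i = 1 (α = 2): (2−8)(2−9)(2−3)(2−11) = (−6)·(−7)·(−1)·(−9) = 378 ≡ 1, so v_1 = 1^{−1} = 1 (mod 13).
  i = 2 (α = 8): (8−2)(8−9)(8−3)(8−11) = 6·(−1)·5·(−3) = 90 ≡ 12, so v_2 = 12^{−1} = 12 (mod 13).
  i = 3 (α = 9): (9−2)(9−8)(9−3)(9−11) = 7·1·6·(−2) = −84 ≡ 7, so v_3 = 7^{−1} = 2 (mod 13).
  i = 4 (α = 3): (3−2)(3−8)(3−9)(3−11) = 1·(−5)·(−6)·(−8) = −240 ≡ 7, so v_4 = 7^{−1} = 2 (mod 13).
  i = 5 (α = 11): (11−2)(11−8)(11−9)(11−3) = 9·3·2·8 = 432 ≡ 3, so v_5 = 3^{−1} = 9 (mod 13).
  v = [1, 12, 2, 2, 9].
Step 2: syndromes of r = [6, 1, 7, 3, 5] (all sums mod 13).
  S_0 = Σ v_i r_i = 1·6 + 12·1 + 2·7 + 2·3 + 9·5 = 83 ≡ 5.
  S_1 = Σ v_i α_i r_i = 1·2·6 + 12·8·1 + 2·9·7 + 2·3·3 + 9·11·5 = 747 ≡ 6.
  α_i^2 mod 13 = [4, 12, 3, 9, 4].
  S_2 = Σ v_i α_i^2 r_i = 1·4·6 + 12·12·1 + 2·3·7 + 2·9·3 + 9·4·5 = 444 ≡ 2.
  S = (5, 6, 2) ≠ 0, so r is not a codeword (an error is present).
Step 3: locate the error. For a single error e at position i, S_ℓ = v_i·e·α_i^ℓ, so α_err = S_1/S_0.
  S_0^{−1} = 5^{−1} = 8 (mod 13), so α_err = 6·8 = 48 ≡ 9 = α_3. Error position i = 3.
  Consistency check: S_2/S_1 = 2·11 = 22 ≡ 9 = α_err ✓ (single-error assumption holds).
Step 4: error magnitude e = S_0/v_3 = S_0·∏_{j≠3}(α_3 − α_j) = 5·7 = 35 ≡ 9 (mod 13).
Step 5: correct position 3: c_3 = r_3 − e = 7 − 9 ≡ 11 (mod 13). Hence c = [6, 1, 11, 3, 5].
  Check: interpolating c through the α_i gives m(x) = 12 + 10·x (degree < 2) with m(α_i) = c_i for every i, so c is indeed a codeword.


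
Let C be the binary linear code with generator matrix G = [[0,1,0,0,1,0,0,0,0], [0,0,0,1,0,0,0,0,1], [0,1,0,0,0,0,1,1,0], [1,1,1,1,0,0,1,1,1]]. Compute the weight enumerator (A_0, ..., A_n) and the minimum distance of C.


Weight distribution: A_0 = 1, A_2 = 3, A_3 = 2, A_4 = 3, A_5 = 4, A_6 = 1, A_7 = 2. Minimum distance d = 2.

Enumerate all 2^4 = 16 messages m ∈ F_2^4.
For each, compute codeword c = mG in F_2^9, then tally its weight.
  m = 0000 → c = 000000000, weight = 0.
  m = 1000 → c = 010010000, weight = 2.
  m = 0100 → c = 000100001, weight = 2.
  m = 1100 → c = 010110001, weight = 4.
  m = 0010 → c = 010000110, weight = 3.
  m = 1010 → c = 000010110, weight = 3.
  m = 0110 → c = 010100111, weight = 5.
  m = 1110 → c = 000110111, weight = 5.
  m = 0001 → c = 111100111, weight = 7.
  m = 1001 → c = 101110111, weight = 7.
  m = 0101 → c = 111000110, weight = 5.
  m = 1101 → c = 101010110, weight = 5.
  m = 0011 → c = 101100001, weight = 4.
  m = 1011 → c = 111110001, weight = 6.
  m = 0111 → c = 101000000, weight = 2.
  m = 1111 → c = 111010000, weight = 4.
Tally weights:
  weight 0: 1 codewords.
  weight 2: 3 codewords.
  weight 3: 2 codewords.
  weight 4: 3 codewords.
  weight 5: 4 codewords.
  weight 6: 1 codewords.
  weight 7: 2 codewords.
Minimum distance d = smallest w > 0 with A_w > 0 = 2.
Sanity: Σ A_w = 16 = 2^4 = 16 ✓.


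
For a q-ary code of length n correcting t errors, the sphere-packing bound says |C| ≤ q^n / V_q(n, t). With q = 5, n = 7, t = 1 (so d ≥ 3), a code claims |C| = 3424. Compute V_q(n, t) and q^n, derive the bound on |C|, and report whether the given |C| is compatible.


V_q(n, t) = 29, q^n = 78125, Hamming bound = 2693, |C| = 3424 > bound (violated).

Step 1: Compute V_q(n, t) = Σ_{j=0}^1 C(n, j) (q−1)^j.
  j = 0: C(7,0)·(4)^0 = 1·1 = 1.
  j = 1: C(7,1)·(4)^1 = 7·4 = 28.
  V_q(n, t) = 1 + 28 = 29.
Step 2: q^n = 5^7 = 78125.
Step 3: Hamming bound ⌊q^n / V_q(n,t)⌋ = ⌊78125/29⌋ = 2693.
Step 4: Compare |C| = 3424 to 2693: violated.
The claimed |C| lies above the Hamming bound, so no 5-ary code of length 7 with d ≥ 3 can have 3424 codewords.


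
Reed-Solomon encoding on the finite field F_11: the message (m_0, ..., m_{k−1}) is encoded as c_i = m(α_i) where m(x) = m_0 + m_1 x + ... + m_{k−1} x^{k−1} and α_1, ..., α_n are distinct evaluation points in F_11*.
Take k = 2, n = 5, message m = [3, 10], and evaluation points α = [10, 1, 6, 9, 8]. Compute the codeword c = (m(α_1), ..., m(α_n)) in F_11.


c = [4, 2, 8, 5, 6]

Message polynomial: m(x) = 3 + 10·x (mod 11).
For each evaluation point α_i, compute m(α_i) mod 11:
  α_1 = 10: Horner steps 10 → 4, so m(10) = 4.
  α_2 = 1: Horner steps 10 → 2, so m(1) = 2.
  α_3 = 6: Horner steps 10 → 8, so m(6) = 8.
  α_4 = 9: Horner steps 10 → 5, so m(9) = 5.
  α_5 = 8: Horner steps 10 → 6, so m(8) = 6.
Codeword c = [4, 2, 8, 5, 6] ∈ F_11^5.


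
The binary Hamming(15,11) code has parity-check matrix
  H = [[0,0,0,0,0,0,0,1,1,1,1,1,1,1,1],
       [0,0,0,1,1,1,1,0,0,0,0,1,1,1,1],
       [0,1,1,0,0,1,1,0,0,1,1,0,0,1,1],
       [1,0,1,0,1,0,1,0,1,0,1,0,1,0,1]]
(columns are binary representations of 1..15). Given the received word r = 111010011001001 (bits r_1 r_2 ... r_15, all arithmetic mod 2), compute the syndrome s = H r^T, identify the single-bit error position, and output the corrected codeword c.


s = (0, 1, 1, 1)^T, error position = 7, corrected codeword c = 111010111001001

Compute s = H r^T mod 2 one row at a time:
  s_1 = 1 + 1 + 0 + 0 + 1 + 0 + 0 + 1 = 4 ≡ 0 (mod 2).
  s_2 = 0 + 1 + 0 + 0 + 1 + 0 + 0 + 1 = 3 ≡ 1 (mod 2).
  s_3 = 1 + 1 + 0 + 0 + 0 + 0 + 0 + 1 = 3 ≡ 1 (mod 2).
  s_4 = 1 + 1 + 1 + 0 + 1 + 0 + 0 + 1 = 5 ≡ 1 (mod 2).
s = (0, 1, 1, 1)^T — this equals column 7 of H (binary 0111), so error is at position 7.
Correct: flip bit 7 of r = 111010011001001 to get c = 111010111001001.


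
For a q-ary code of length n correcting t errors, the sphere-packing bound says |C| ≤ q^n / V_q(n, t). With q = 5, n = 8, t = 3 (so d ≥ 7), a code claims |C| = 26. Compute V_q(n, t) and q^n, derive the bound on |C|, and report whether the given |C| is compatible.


V_q(n, t) = 4065, q^n = 390625, Hamming bound = 96, |C| = 26 ≤ bound (satisfied).

Step 1: Compute V_q(n, t) = Σ_{j=0}^3 C(n, j) (q−1)^j.
  j = 0: C(8,0)·(4)^0 = 1·1 = 1.
  j = 1: C(8,1)·(4)^1 = 8·4 = 32.
  j = 2: C(8,2)·(4)^2 = 28·16 = 448.
  j = 3: C(8,3)·(4)^3 = 56·64 = 3584.
  V_q(n, t) = 1 + 32 + 448 + 3584 = 4065.
Step 2: q^n = 5^8 = 390625.
Step 3: Hamming bound ⌊q^n / V_q(n,t)⌋ = ⌊390625/4065⌋ = 96.
Step 4: Compare |C| = 26 to 96: satisfied.
The claimed |C| lies below the Hamming bound.


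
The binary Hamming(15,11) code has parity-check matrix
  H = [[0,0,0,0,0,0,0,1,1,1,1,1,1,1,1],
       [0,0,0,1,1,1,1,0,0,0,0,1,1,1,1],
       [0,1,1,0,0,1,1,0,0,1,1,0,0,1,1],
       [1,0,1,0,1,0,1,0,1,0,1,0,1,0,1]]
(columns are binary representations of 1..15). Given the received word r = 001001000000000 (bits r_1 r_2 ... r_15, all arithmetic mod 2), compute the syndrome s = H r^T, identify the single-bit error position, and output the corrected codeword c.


s = (0, 1, 0, 1)^T, error position = 5, corrected codeword c = 001011000000000

Compute s = H r^T mod 2 one row at a time:
  s_1 = 0 + 0 + 0 + 0 + 0 + 0 + 0 + 0 = 0 ≡ 0 (mod 2).
  s_2 = 0 + 0 + 1 + 0 + 0 + 0 + 0 + 0 = 1 ≡ 1 (mod 2).
  s_3 = 0 + 1 + 1 + 0 + 0 + 0 + 0 + 0 = 2 ≡ 0 (mod 2).
  s_4 = 0 + 1 + 0 + 0 + 0 + 0 + 0 + 0 = 1 ≡ 1 (mod 2).
s = (0, 1, 0, 1)^T — this equals column 5 of H (binary 0101), so error is at position 5.
Correct: flip bit 5 of r = 001001000000000 to get c = 001011000000000.


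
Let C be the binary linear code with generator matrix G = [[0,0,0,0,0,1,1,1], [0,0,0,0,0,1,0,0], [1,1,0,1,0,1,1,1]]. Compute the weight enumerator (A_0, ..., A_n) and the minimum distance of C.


Weight distribution: A_0 = 1, A_1 = 1, A_2 = 1, A_3 = 2, A_4 = 1, A_5 = 1, A_6 = 1. Minimum distance d = 1.

Enumerate all 2^3 = 8 messages m ∈ F_2^3.
For each, compute codeword c = mG in F_2^8, then tally its weight.
  m = 000 → c = 00000000, weight = 0.
  m = 100 → c = 00000111, weight = 3.
  m = 010 → c = 00000100, weight = 1.
  m = 110 → c = 00000011, weight = 2.
  m = 001 → c = 11010111, weight = 6.
  m = 101 → c = 11010000, weight = 3.
  m = 011 → c = 11010011, weight = 5.
  m = 111 → c = 11010100, weight = 4.
Tally weights:
  weight 0: 1 codewords.
  weight 1: 1 codewords.
  weight 2: 1 codewords.
  weight 3: 2 codewords.
  weight 4: 1 codewords.
  weight 5: 1 codewords.
  weight 6: 1 codewords.
Minimum distance d = smallest w > 0 with A_w > 0 = 1.
Sanity: Σ A_w = 8 = 2^3 = 8 ✓.


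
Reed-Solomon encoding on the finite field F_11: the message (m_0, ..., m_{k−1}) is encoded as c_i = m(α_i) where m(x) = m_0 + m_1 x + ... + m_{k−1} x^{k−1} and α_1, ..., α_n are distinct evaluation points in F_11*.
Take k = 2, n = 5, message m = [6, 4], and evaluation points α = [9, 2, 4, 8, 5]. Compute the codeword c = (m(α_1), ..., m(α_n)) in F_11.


c = [9, 3, 0, 5, 4]

Message polynomial: m(x) = 6 + 4·x (mod 11).
For each evaluation point α_i, compute m(α_i) mod 11:
  α_1 = 9: Horner steps 4 → 9, so m(9) = 9.
  α_2 = 2: Horner steps 4 → 3, so m(2) = 3.
  α_3 = 4: Horner steps 4 → 0, so m(4) = 0.
  α_4 = 8: Horner steps 4 → 5, so m(8) = 5.
  α_5 = 5: Horner steps 4 → 4, so m(5) = 4.
Codeword c = [9, 3, 0, 5, 4] ∈ F_11^5.


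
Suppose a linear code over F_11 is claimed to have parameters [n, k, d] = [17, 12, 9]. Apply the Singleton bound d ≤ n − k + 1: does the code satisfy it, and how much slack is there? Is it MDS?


Singleton RHS = n − k + 1 = 6, slack = -3, bound violated (no such code; not MDS).

Singleton bound: d ≤ n − k + 1.
Here n = 17, k = 12, so n − k + 1 = 6.
Given d = 9, check d ≤ 6: NO.
Slack = (n − k + 1) − d = -3.
The slack is negative: d = 9 exceeds n − k + 1 = 6 by 3, so the Singleton bound is violated and no linear [17, 12, 9]_11 code can exist. In particular it is not MDS (MDS requires d = n − k + 1 exactly).
Description: the claimed parameters are [17, 12, 9]_11; such a code would be impossible (violates the Singleton bound).


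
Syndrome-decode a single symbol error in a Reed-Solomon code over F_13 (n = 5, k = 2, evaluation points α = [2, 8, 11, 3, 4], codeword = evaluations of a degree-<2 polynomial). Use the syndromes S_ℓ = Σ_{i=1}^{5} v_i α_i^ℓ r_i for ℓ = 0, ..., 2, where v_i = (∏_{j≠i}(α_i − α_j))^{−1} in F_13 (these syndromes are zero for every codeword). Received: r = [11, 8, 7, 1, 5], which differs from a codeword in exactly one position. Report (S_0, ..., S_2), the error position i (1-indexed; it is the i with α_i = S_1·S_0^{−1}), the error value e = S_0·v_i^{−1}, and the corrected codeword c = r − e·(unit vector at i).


S = (10, 7, 1), error at position 1, error magnitude e = 1, c = [10, 8, 7, 1, 5].

Step 1: column multipliers v_i = (∏_{j≠i}(α_i − α_j))^{−1} mod 13.
  i = 1 (α = 2): (2−8)(2−11)(2−3)(2−4) = (−6)·(−9)·(−1)·(−2) = 108 ≡ 4, so v_1 = 4^{−1} = 10 (mod 13).
  i = 2 (α = 8): (8−2)(8−11)(8−3)(8−4) = 6·(−3)·5·4 = −360 ≡ 4, so v_2 = 4^{−1} = 10 (mod 13).
  i = 3 (α = 11): (11−2)(11−8)(11−3)(11−4) = 9·3·8·7 = 1512 ≡ 4, so v_3 = 4^{−1} = 10 (mod 13).
  i = 4 (α = 3): (3−2)(3−8)(3−11)(3−4) = 1·(−5)·(−8)·(−1) = −40 ≡ 12, so v_4 = 12^{−1} = 12 (mod 13).
  i = 5 (α = 4): (4−2)(4−8)(4−11)(4−3) = 2·(−4)·(−7)·1 = 56 ≡ 4, so v_5 = 4^{−1} = 10 (mod 13).
  v = [10, 10, 10, 12, 10].
Step 2: syndromes of r = [11, 8, 7, 1, 5] (all sums mod 13).
  S_0 = Σ v_i r_i = 10·11 + 10·8 + 10·7 + 12·1 + 10·5 = 322 ≡ 10.
  S_1 = Σ v_i α_i r_i = 10·2·11 + 10·8·8 + 10·11·7 + 12·3·1 + 10·4·5 = 1866 ≡ 7.
  α_i^2 mod 13 = [4, 12, 4, 9, 3].
  S_2 = Σ v_i α_i^2 r_i = 10·4·11 + 10·12·8 + 10·4·7 + 12·9·1 + 10·3·5 = 1938 ≡ 1.
  S = (10, 7, 1) ≠ 0, so r is not a codeword (an error is present).
Step 3: locate the error. For a single error e at position i, S_ℓ = v_i·e·α_i^ℓ, so α_err = S_1/S_0.
  S_0^{−1} = 10^{−1} = 4 (mod 13), so α_err = 7·4 = 28 ≡ 2 = α_1. Error position i = 1.
  Consistency check: S_2/S_1 = 1·2 = 2 ≡ 2 = α_err ✓ (single-error assumption holds).
Step 4: error magnitude e = S_0/v_1 = S_0·∏_{j≠1}(α_1 − α_j) = 10·4 = 40 ≡ 1 (mod 13).
Step 5: correct position 1: c_1 = r_1 − e = 11 − 1 ≡ 10 (mod 13). Hence c = [10, 8, 7, 1, 5].
  Check: interpolating c through the α_i gives m(x) = 2 + 4·x (degree < 2) with m(α_i) = c_i for every i, so c is indeed a codeword.


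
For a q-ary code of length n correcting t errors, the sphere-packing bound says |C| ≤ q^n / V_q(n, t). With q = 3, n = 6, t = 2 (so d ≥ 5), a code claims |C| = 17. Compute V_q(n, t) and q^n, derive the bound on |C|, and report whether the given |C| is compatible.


V_q(n, t) = 73, q^n = 729, Hamming bound = 9, |C| = 17 > bound (violated).

Step 1: Compute V_q(n, t) = Σ_{j=0}^2 C(n, j) (q−1)^j.
  j = 0: C(6,0)·(2)^0 = 1·1 = 1.
  j = 1: C(6,1)·(2)^1 = 6·2 = 12.
  j = 2: C(6,2)·(2)^2 = 15·4 = 60.
  V_q(n, t) = 1 + 12 + 60 = 73.
Step 2: q^n = 3^6 = 729.
Step 3: Hamming bound ⌊q^n / V_q(n,t)⌋ = ⌊729/73⌋ = 9.
Step 4: Compare |C| = 17 to 9: violated.
The claimed |C| lies above the Hamming bound, so no 3-ary code of length 6 with d ≥ 5 can have 17 codewords.


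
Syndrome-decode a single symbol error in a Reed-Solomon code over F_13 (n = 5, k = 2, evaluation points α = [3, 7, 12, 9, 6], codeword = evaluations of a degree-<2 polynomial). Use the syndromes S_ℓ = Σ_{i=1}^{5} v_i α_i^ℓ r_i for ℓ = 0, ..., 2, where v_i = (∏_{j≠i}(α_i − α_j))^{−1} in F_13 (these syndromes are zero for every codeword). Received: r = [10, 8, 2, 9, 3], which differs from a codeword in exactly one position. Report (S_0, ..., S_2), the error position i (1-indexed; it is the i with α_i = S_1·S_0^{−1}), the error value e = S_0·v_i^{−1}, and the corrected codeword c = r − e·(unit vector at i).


S = (3, 8, 4), error at position 2, error magnitude e = 3, c = [10, 5, 2, 9, 3].

Step 1: column multipliers v_i = (∏_{j≠i}(α_i − α_j))^{−1} mod 13.
  i = 1 (α = 3): (3−7)(3−12)(3−9)(3−6) = (−4)·(−9)·(−6)·(−3) = 648 ≡ 11, so v_1 = 11^{−1} = 6 (mod 13).
  i = 2 (α = 7): (7−3)(7−12)(7−9)(7−6) = 4·(−5)·(−2)·1 = 40 ≡ 1, so v_2 = 1^{−1} = 1 (mod 13).
  i = 3 (α = 12): (12−3)(12−7)(12−9)(12−6) = 9·5·3·6 = 810 ≡ 4, so v_3 = 4^{−1} = 10 (mod 13).
  i = 4 (α = 9): (9−3)(9−7)(9−12)(9−6) = 6·2·(−3)·3 = −108 ≡ 9, so v_4 = 9^{−1} = 3 (mod 13).
  i = 5 (α = 6): (6−3)(6−7)(6−12)(6−9) = 3·(−1)·(−6)·(−3) = −54 ≡ 11, so v_5 = 11^{−1} = 6 (mod 13).
  v = [6, 1, 10, 3, 6].
Step 2: syndromes of r = [10, 8, 2, 9, 3] (all sums mod 13).
  S_0 = Σ v_i r_i = 6·10 + 1·8 + 10·2 + 3·9 + 6·3 = 133 ≡ 3.
  S_1 = Σ v_i α_i r_i = 6·3·10 + 1·7·8 + 10·12·2 + 3·9·9 + 6·6·3 = 827 ≡ 8.
  α_i^2 mod 13 = [9, 10, 1, 3, 10].
  S_2 = Σ v_i α_i^2 r_i = 6·9·10 + 1·10·8 + 10·1·2 + 3·3·9 + 6·10·3 = 901 ≡ 4.
  S = (3, 8, 4) ≠ 0, so r is not a codeword (an error is present).
Step 3: locate the error. For a single error e at position i, S_ℓ = v_i·e·α_i^ℓ, so α_err = S_1/S_0.
  S_0^{−1} = 3^{−1} = 9 (mod 13), so α_err = 8·9 = 72 ≡ 7 = α_2. Error position i = 2.
  Consistency check: S_2/S_1 = 4·5 = 20 ≡ 7 = α_err ✓ (single-error assumption holds).
Step 4: error magnitude e = S_0/v_2 = S_0·∏_{j≠2}(α_2 − α_j) = 3·1 = 3 ≡ 3 (mod 13).
Step 5: correct position 2: c_2 = r_2 − e = 8 − 3 ≡ 5 (mod 13). Hence c = [10, 5, 2, 9, 3].
  Check: interpolating c through the α_i gives m(x) = 4 + 2·x (degree < 2) with m(α_i) = c_i for every i, so c is indeed a codeword.


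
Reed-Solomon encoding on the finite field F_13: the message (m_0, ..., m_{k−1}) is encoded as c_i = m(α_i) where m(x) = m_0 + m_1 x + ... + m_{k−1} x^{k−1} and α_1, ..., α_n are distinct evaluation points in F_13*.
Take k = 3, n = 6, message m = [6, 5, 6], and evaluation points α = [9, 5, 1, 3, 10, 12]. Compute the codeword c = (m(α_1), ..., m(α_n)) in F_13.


c = [4, 12, 4, 10, 6, 7]

Message polynomial: m(x) = 6 + 5·x + 6·x^2 (mod 13).
For each evaluation point α_i, compute m(α_i) mod 13:
  α_1 = 9: Horner steps 6 → 7 → 4, so m(9) = 4.
  α_2 = 5: Horner steps 6 → 9 → 12, so m(5) = 12.
  α_3 = 1: Horner steps 6 → 11 → 4, so m(1) = 4.
  α_4 = 3: Horner steps 6 → 10 → 10, so m(3) = 10.
  α_5 = 10: Horner steps 6 → 0 → 6, so m(10) = 6.
  α_6 = 12: Horner steps 6 → 12 → 7, so m(12) = 7.
Codeword c = [4, 12, 4, 10, 6, 7] ∈ F_13^6.


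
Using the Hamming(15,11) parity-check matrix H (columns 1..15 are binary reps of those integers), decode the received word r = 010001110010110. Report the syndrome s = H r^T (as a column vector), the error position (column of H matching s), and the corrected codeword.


s = (0, 0, 1, 1)^T, error position = 3, corrected codeword c = 011001110010110

Compute s = H r^T mod 2 one row at a time:
  s_1 = 1 + 0 + 0 + 1 + 0 + 1 + 1 + 0 = 4 ≡ 0 (mod 2).
  s_2 = 0 + 0 + 1 + 1 + 0 + 1 + 1 + 0 = 4 ≡ 0 (mod 2).
  s_3 = 1 + 0 + 1 + 1 + 0 + 1 + 1 + 0 = 5 ≡ 1 (mod 2).
  s_4 = 0 + 0 + 0 + 1 + 0 + 1 + 1 + 0 = 3 ≡ 1 (mod 2).
s = (0, 0, 1, 1)^T — this equals column 3 of H (binary 0011), so error is at position 3.
Correct: flip bit 3 of r = 010001110010110 to get c = 011001110010110.


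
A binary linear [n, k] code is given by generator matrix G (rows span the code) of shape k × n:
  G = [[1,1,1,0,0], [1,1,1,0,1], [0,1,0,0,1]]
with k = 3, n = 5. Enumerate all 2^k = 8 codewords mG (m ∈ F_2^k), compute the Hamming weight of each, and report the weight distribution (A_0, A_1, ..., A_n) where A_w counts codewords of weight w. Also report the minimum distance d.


Weight distribution: A_0 = 1, A_1 = 2, A_2 = 2, A_3 = 2, A_4 = 1. Minimum distance d = 1.

Enumerate all 2^3 = 8 messages m ∈ F_2^3.
For each, compute codeword c = mG in F_2^5, then tally its weight.
  m = 000 → c = 00000, weight = 0.
  m = 100 → c = 11100, weight = 3.
  m = 010 → c = 11101, weight = 4.
  m = 110 → c = 00001, weight = 1.
  m = 001 → c = 01001, weight = 2.
  m = 101 → c = 10101, weight = 3.
  m = 011 → c = 10100, weight = 2.
  m = 111 → c = 01000, weight = 1.
Tally weights:
  weight 0: 1 codewords.
  weight 1: 2 codewords.
  weight 2: 2 codewords.
  weight 3: 2 codewords.
  weight 4: 1 codewords.
Minimum distance d = smallest w > 0 with A_w > 0 = 1.
Sanity: Σ A_w = 8 = 2^3 = 8 ✓.


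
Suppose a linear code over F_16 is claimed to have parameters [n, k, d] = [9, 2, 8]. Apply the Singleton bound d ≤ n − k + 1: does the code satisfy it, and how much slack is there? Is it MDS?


Singleton RHS = n − k + 1 = 8, slack = 0, bound satisfied, MDS.

Singleton bound: d ≤ n − k + 1.
Here n = 9, k = 2, so n − k + 1 = 8.
Given d = 8, check d ≤ 8: YES.
Slack = (n − k + 1) − d = 0.
The code is MDS (slack = 0).
Description: the claimed parameters are [9, 2, 8]_16; such a code would be MDS (meets Singleton bound).


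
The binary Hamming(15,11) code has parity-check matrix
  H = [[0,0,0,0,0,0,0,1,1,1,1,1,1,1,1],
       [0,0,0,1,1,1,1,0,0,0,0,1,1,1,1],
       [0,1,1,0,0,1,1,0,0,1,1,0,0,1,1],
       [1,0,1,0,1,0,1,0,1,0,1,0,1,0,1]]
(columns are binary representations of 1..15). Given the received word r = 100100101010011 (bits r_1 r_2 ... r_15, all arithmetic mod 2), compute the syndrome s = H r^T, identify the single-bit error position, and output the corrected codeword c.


s = (0, 0, 0, 1)^T, error position = 1, corrected codeword c = 000100101010011

Compute s = H r^T mod 2 one row at a time:
  s_1 = 0 + 1 + 0 + 1 + 0 + 0 + 1 + 1 = 4 ≡ 0 (mod 2).
  s_2 = 1 + 0 + 0 + 1 + 0 + 0 + 1 + 1 = 4 ≡ 0 (mod 2).
  s_3 = 0 + 0 + 0 + 1 + 0 + 1 + 1 + 1 = 4 ≡ 0 (mod 2).
  s_4 = 1 + 0 + 0 + 1 + 1 + 1 + 0 + 1 = 5 ≡ 1 (mod 2).
s = (0, 0, 0, 1)^T — this equals column 1 of H (binary 0001), so error is at position 1.
Correct: flip bit 1 of r = 100100101010011 to get c = 000100101010011.


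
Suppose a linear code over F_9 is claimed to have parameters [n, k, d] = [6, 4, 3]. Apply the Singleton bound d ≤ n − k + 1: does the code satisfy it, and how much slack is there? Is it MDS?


Singleton RHS = n − k + 1 = 3, slack = 0, bound satisfied, MDS.

Singleton bound: d ≤ n − k + 1.
Here n = 6, k = 4, so n − k + 1 = 3.
Given d = 3, check d ≤ 3: YES.
Slack = (n − k + 1) − d = 0.
The code is MDS (slack = 0).
Description: the claimed parameters are [6, 4, 3]_9; such a code would be MDS (meets Singleton bound).


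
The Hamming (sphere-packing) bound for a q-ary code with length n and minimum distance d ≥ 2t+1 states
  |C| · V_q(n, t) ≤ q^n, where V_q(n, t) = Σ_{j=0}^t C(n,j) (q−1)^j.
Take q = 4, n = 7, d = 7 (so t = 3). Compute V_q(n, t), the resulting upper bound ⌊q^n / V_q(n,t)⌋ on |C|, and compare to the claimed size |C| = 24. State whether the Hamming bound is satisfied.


V_q(n, t) = 1156, q^n = 16384, Hamming bound = 14, |C| = 24 > bound (violated).

Step 1: Compute V_q(n, t) = Σ_{j=0}^3 C(n, j) (q−1)^j.
  j = 0: C(7,0)·(3)^0 = 1·1 = 1.
  j = 1: C(7,1)·(3)^1 = 7·3 = 21.
  j = 2: C(7,2)·(3)^2 = 21·9 = 189.
  j = 3: C(7,3)·(3)^3 = 35·27 = 945.
  V_q(n, t) = 1 + 21 + 189 + 945 = 1156.
Step 2: q^n = 4^7 = 16384.
Step 3: Hamming bound ⌊q^n / V_q(n,t)⌋ = ⌊16384/1156⌋ = 14.
Step 4: Compare |C| = 24 to 14: violated.
The claimed |C| lies above the Hamming bound, so no 4-ary code of length 7 with d ≥ 7 can have 24 codewords.


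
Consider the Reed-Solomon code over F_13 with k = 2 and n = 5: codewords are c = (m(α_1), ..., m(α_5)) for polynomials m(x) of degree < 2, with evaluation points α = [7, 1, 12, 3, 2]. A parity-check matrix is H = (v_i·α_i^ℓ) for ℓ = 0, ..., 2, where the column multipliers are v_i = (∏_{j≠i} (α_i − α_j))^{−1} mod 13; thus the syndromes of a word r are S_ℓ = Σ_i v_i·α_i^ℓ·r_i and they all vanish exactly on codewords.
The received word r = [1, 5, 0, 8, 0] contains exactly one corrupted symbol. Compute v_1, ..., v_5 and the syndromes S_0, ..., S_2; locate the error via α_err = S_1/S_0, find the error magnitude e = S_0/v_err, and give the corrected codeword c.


S = (5, 8, 5), error at position 3, error magnitude e = 11, c = [1, 5, 2, 8, 0].

Step 1: column multipliers v_i = (∏_{j≠i}(α_i − α_j))^{−1} mod 13.
  i = 1 (α = 7): (7−1)(7−12)(7−3)(7−2) = 6·(−5)·4·5 = −600 ≡ 11, so v_1 = 11^{−1} = 6 (mod 13).
  i = 2 (α = 1): (1−7)(1−12)(1−3)(1−2) = (−6)·(−11)·(−2)·(−1) = 132 ≡ 2, so v_2 = 2^{−1} = 7 (mod 13).
  i = 3 (α = 12): (12−7)(12−1)(12−3)(12−2) = 5·11·9·10 = 4950 ≡ 10, so v_3 = 10^{−1} = 4 (mod 13).
  i = 4 (α = 3): (3−7)(3−1)(3−12)(3−2) = (−4)·2·(−9)·1 = 72 ≡ 7, so v_4 = 7^{−1} = 2 (mod 13).
  i = 5 (α = 2): (2−7)(2−1)(2−12)(2−3) = (−5)·1·(−10)·(−1) = −50 ≡ 2, so v_5 = 2^{−1} = 7 (mod 13).
  v = [6, 7, 4, 2, 7].
Step 2: syndromes of r = [1, 5, 0, 8, 0] (all sums mod 13).
  S_0 = Σ v_i r_i = 6·1 + 7·5 + 4·0 + 2·8 + 7·0 = 57 ≡ 5.
  S_1 = Σ v_i α_i r_i = 6·7·1 + 7·1·5 + 4·12·0 + 2·3·8 + 7·2·0 = 125 ≡ 8.
  α_i^2 mod 13 = [10, 1, 1, 9, 4].
  S_2 = Σ v_i α_i^2 r_i = 6·10·1 + 7·1·5 + 4·1·0 + 2·9·8 + 7·4·0 = 239 ≡ 5.
  S = (5, 8, 5) ≠ 0, so r is not a codeword (an error is present).
Step 3: locate the error. For a single error e at position i, S_ℓ = v_i·e·α_i^ℓ, so α_err = S_1/S_0.
  S_0^{−1} = 5^{−1} = 8 (mod 13), so α_err = 8·8 = 64 ≡ 12 = α_3. Error position i = 3.
  Consistency check: S_2/S_1 = 5·5 = 25 ≡ 12 = α_err ✓ (single-error assumption holds).
Step 4: error magnitude e = S_0/v_3 = S_0·∏_{j≠3}(α_3 − α_j) = 5·10 = 50 ≡ 11 (mod 13).
Step 5: correct position 3: c_3 = r_3 − e = 0 − 11 ≡ 2 (mod 13). Hence c = [1, 5, 2, 8, 0].
  Check: interpolating c through the α_i gives m(x) = 10 + 8·x (degree < 2) with m(α_i) = c_i for every i, so c is indeed a codeword.


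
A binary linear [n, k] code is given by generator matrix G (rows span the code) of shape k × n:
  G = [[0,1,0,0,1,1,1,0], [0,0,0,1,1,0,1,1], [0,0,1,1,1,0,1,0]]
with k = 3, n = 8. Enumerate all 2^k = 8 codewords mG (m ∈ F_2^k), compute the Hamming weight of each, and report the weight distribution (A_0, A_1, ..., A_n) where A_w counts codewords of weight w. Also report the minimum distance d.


Weight distribution: A_0 = 1, A_2 = 1, A_4 = 5, A_6 = 1. Minimum distance d = 2.

Enumerate all 2^3 = 8 messages m ∈ F_2^3.
For each, compute codeword c = mG in F_2^8, then tally its weight.
  m = 000 → c = 00000000, weight = 0.
  m = 100 → c = 01001110, weight = 4.
  m = 010 → c = 00011011, weight = 4.
  m = 110 → c = 01010101, weight = 4.
  m = 001 → c = 00111010, weight = 4.
  m = 101 → c = 01110100, weight = 4.
  m = 011 → c = 00100001, weight = 2.
  m = 111 → c = 01101111, weight = 6.
Tally weights:
  weight 0: 1 codewords.
  weight 2: 1 codewords.
  weight 4: 5 codewords.
  weight 6: 1 codewords.
Minimum distance d = smallest w > 0 with A_w > 0 = 2.
Sanity: Σ A_w = 8 = 2^3 = 8 ✓.


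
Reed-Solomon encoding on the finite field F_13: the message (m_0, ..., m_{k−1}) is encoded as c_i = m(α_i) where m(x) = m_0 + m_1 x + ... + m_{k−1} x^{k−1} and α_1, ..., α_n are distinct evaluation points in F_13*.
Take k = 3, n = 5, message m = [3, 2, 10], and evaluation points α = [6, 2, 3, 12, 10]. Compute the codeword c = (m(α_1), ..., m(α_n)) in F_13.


c = [11, 8, 8, 11, 9]

Message polynomial: m(x) = 3 + 2·x + 10·x^2 (mod 13).
For each evaluation point α_i, compute m(α_i) mod 13:
  α_1 = 6: Horner steps 10 → 10 → 11, so m(6) = 11.
  α_2 = 2: Horner steps 10 → 9 → 8, so m(2) = 8.
  α_3 = 3: Horner steps 10 → 6 → 8, so m(3) = 8.
  α_4 = 12: Horner steps 10 → 5 → 11, so m(12) = 11.
  α_5 = 10: Horner steps 10 → 11 → 9, so m(10) = 9.
Codeword c = [11, 8, 8, 11, 9] ∈ F_13^5.


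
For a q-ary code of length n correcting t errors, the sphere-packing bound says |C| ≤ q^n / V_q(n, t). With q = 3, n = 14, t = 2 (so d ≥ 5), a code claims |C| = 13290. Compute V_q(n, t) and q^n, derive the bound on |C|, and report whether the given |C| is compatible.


V_q(n, t) = 393, q^n = 4782969, Hamming bound = 12170, |C| = 13290 > bound (violated).

Step 1: Compute V_q(n, t) = Σ_{j=0}^2 C(n, j) (q−1)^j.
  j = 0: C(14,0)·(2)^0 = 1·1 = 1.
  j = 1: C(14,1)·(2)^1 = 14·2 = 28.
  j = 2: C(14,2)·(2)^2 = 91·4 = 364.
  V_q(n, t) = 1 + 28 + 364 = 393.
Step 2: q^n = 3^14 = 4782969.
Step 3: Hamming bound ⌊q^n / V_q(n,t)⌋ = ⌊4782969/393⌋ = 12170.
Step 4: Compare |C| = 13290 to 12170: violated.
The claimed |C| lies above the Hamming bound, so no 3-ary code of length 14 with d ≥ 5 can have 13290 codewords.


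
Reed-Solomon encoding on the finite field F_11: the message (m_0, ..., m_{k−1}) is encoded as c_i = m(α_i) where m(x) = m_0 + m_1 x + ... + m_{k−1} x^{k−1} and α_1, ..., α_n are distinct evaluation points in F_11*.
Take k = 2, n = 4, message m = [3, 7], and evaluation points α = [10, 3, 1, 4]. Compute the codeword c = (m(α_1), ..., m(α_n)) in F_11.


c = [7, 2, 10, 9]

Message polynomial: m(x) = 3 + 7·x (mod 11).
For each evaluation point α_i, compute m(α_i) mod 11:
  α_1 = 10: Horner steps 7 → 7, so m(10) = 7.
  α_2 = 3: Horner steps 7 → 2, so m(3) = 2.
  α_3 = 1: Horner steps 7 → 10, so m(1) = 10.
  α_4 = 4: Horner steps 7 → 9, so m(4) = 9.
Codeword c = [7, 2, 10, 9] ∈ F_11^4.


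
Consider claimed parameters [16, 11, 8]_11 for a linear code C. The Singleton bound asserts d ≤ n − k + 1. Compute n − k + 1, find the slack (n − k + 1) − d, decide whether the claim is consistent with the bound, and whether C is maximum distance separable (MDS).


Singleton RHS = n − k + 1 = 6, slack = -2, bound violated (no such code; not MDS).

Singleton bound: d ≤ n − k + 1.
Here n = 16, k = 11, so n − k + 1 = 6.
Given d = 8, check d ≤ 6: NO.
Slack = (n − k + 1) − d = -2.
The slack is negative: d = 8 exceeds n − k + 1 = 6 by 2, so the Singleton bound is violated and no linear [16, 11, 8]_11 code can exist. In particular it is not MDS (MDS requires d = n − k + 1 exactly).
Description: the claimed parameters are [16, 11, 8]_11; such a code would be impossible (violates the Singleton bound).


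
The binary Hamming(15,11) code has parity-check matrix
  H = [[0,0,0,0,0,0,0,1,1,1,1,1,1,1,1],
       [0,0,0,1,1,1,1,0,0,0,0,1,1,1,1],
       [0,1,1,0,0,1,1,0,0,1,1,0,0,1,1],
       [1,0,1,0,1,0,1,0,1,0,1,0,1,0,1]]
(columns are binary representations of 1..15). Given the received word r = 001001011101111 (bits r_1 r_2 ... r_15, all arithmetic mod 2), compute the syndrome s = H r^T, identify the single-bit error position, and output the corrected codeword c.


s = (1, 1, 1, 0)^T, error position = 14, corrected codeword c = 001001011101101

Compute s = H r^T mod 2 one row at a time:
  s_1 = 1 + 1 + 1 + 0 + 1 + 1 + 1 + 1 = 7 ≡ 1 (mod 2).
  s_2 = 0 + 0 + 1 + 0 + 1 + 1 + 1 + 1 = 5 ≡ 1 (mod 2).
  s_3 = 0 + 1 + 1 + 0 + 1 + 0 + 1 + 1 = 5 ≡ 1 (mod 2).
  s_4 = 0 + 1 + 0 + 0 + 1 + 0 + 1 + 1 = 4 ≡ 0 (mod 2).
s = (1, 1, 1, 0)^T — this equals column 14 of H (binary 1110), so error is at position 14.
Correct: flip bit 14 of r = 001001011101111 to get c = 001001011101101.


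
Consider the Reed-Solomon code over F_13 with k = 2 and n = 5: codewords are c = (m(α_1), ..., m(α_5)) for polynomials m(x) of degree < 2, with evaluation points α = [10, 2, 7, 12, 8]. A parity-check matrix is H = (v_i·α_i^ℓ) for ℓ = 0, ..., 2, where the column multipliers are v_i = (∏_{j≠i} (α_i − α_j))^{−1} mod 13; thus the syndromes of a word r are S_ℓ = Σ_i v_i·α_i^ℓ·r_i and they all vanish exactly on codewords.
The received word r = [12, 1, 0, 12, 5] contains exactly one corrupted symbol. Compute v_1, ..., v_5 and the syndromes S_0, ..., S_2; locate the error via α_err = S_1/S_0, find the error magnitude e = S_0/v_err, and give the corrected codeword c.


S = (11, 6, 8), error at position 1, error magnitude e = 10, c = [2, 1, 0, 12, 5].

Step 1: column multipliers v_i = (∏_{j≠i}(α_i − α_j))^{−1} mod 13.
  i = 1 (α = 10): (10−2)(10−7)(10−12)(10−8) = 8·3·(−2)·2 = −96 ≡ 8, so v_1 = 8^{−1} = 5 (mod 13).
  i = 2 (α = 2): (2−10)(2−7)(2−12)(2−8) = (−8)·(−5)·(−10)·(−6) = 2400 ≡ 8, so v_2 = 8^{−1} = 5 (mod 13).
  i = 3 (α = 7): (7−10)(7−2)(7−12)(7−8) = (−3)·5·(−5)·(−1) = −75 ≡ 3, so v_3 = 3^{−1} = 9 (mod 13).
  i = 4 (α = 12): (12−10)(12−2)(12−7)(12−8) = 2·10·5·4 = 400 ≡ 10, so v_4 = 10^{−1} = 4 (mod 13).
  i = 5 (α = 8): (8−10)(8−2)(8−7)(8−12) = (−2)·6·1·(−4) = 48 ≡ 9, so v_5 = 9^{−1} = 3 (mod 13).
  v = [5, 5, 9, 4, 3].
Step 2: syndromes of r = [12, 1, 0, 12, 5] (all sums mod 13).
  S_0 = Σ v_i r_i = 5·12 + 5·1 + 9·0 + 4·12 + 3·5 = 128 ≡ 11.
  S_1 = Σ v_i α_i r_i = 5·10·12 + 5·2·1 + 9·7·0 + 4·12·12 + 3·8·5 = 1306 ≡ 6.
  α_i^2 mod 13 = [9, 4, 10, 1, 12].
  S_2 = Σ v_i α_i^2 r_i = 5·9·12 + 5·4·1 + 9·10·0 + 4·1·12 + 3·12·5 = 788 ≡ 8.
  S = (11, 6, 8) ≠ 0, so r is not a codeword (an error is present).
Step 3: locate the error. For a single error e at position i, S_ℓ = v_i·e·α_i^ℓ, so α_err = S_1/S_0.
  S_0^{−1} = 11^{−1} = 6 (mod 13), so α_err = 6·6 = 36 ≡ 10 = α_1. Error position i = 1.
  Consistency check: S_2/S_1 = 8·11 = 88 ≡ 10 = α_err ✓ (single-error assumption holds).
Step 4: error magnitude e = S_0/v_1 = S_0·∏_{j≠1}(α_1 − α_j) = 11·8 = 88 ≡ 10 (mod 13).
Step 5: correct position 1: c_1 = r_1 − e = 12 − 10 ≡ 2 (mod 13). Hence c = [2, 1, 0, 12, 5].
  Check: interpolating c through the α_i gives m(x) = 4 + 5·x (degree < 2) with m(α_i) = c_i for every i, so c is indeed a codeword.


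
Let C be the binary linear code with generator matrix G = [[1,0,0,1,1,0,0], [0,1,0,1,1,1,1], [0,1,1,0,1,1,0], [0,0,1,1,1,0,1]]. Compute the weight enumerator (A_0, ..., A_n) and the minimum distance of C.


Weight distribution: A_0 = 1, A_1 = 1, A_2 = 1, A_3 = 4, A_4 = 5, A_5 = 3, A_6 = 1. Minimum distance d = 1.

Enumerate all 2^4 = 16 messages m ∈ F_2^4.
For each, compute codeword c = mG in F_2^7, then tally its weight.
  m = 0000 → c = 0000000, weight = 0.
  m = 1000 → c = 1001100, weight = 3.
  m = 0100 → c = 0101111, weight = 5.
  m = 1100 → c = 1100011, weight = 4.
  m = 0010 → c = 0110110, weight = 4.
  m = 1010 → c = 1111010, weight = 5.
  m = 0110 → c = 0011001, weight = 3.
  m = 1110 → c = 1010101, weight = 4.
  m = 0001 → c = 0011101, weight = 4.
  m = 1001 → c = 1010001, weight = 3.
  m = 0101 → c = 0110010, weight = 3.
  m = 1101 → c = 1111110, weight = 6.
  m = 0011 → c = 0101011, weight = 4.
  m = 1011 → c = 1100111, weight = 5.
  m = 0111 → c = 0000100, weight = 1.
  m = 1111 → c = 1001000, weight = 2.
Tally weights:
  weight 0: 1 codewords.
  weight 1: 1 codewords.
  weight 2: 1 codewords.
  weight 3: 4 codewords.
  weight 4: 5 codewords.
  weight 5: 3 codewords.
  weight 6: 1 codewords.
Minimum distance d = smallest w > 0 with A_w > 0 = 1.
Sanity: Σ A_w = 16 = 2^4 = 16 ✓.


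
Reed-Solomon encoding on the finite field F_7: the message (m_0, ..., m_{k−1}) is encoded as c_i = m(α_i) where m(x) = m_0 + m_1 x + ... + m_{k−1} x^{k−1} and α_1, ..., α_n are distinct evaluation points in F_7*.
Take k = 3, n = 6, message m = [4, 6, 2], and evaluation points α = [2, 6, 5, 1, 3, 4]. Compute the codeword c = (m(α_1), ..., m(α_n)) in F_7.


c = [3, 0, 0, 5, 5, 4]

Message polynomial: m(x) = 4 + 6·x + 2·x^2 (mod 7).
For each evaluation point α_i, compute m(α_i) mod 7:
  α_1 = 2: Horner steps 2 → 3 → 3, so m(2) = 3.
  α_2 = 6: Horner steps 2 → 4 → 0, so m(6) = 0.
  α_3 = 5: Horner steps 2 → 2 → 0, so m(5) = 0.
  α_4 = 1: Horner steps 2 → 1 → 5, so m(1) = 5.
  α_5 = 3: Horner steps 2 → 5 → 5, so m(3) = 5.
  α_6 = 4: Horner steps 2 → 0 → 4, so m(4) = 4.
Codeword c = [3, 0, 0, 5, 5, 4] ∈ F_7^6.


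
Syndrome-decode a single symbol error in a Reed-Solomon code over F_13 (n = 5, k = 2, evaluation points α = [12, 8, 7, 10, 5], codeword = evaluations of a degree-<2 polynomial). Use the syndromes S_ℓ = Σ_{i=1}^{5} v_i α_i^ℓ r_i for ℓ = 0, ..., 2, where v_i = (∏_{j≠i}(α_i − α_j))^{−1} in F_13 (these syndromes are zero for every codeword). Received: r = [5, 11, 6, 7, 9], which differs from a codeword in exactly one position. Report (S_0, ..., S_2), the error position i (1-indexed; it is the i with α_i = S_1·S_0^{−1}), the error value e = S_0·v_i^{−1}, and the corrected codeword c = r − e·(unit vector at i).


S = (5, 11, 6), error at position 4, error magnitude e = 12, c = [5, 11, 6, 8, 9].

Step 1: column multipliers v_i = (∏_{j≠i}(α_i − α_j))^{−1} mod 13.
  i = 1 (α = 12): (12−8)(12−7)(12−10)(12−5) = 4·5·2·7 = 280 ≡ 7, so v_1 = 7^{−1} = 2 (mod 13).
  i = 2 (α = 8): (8−12)(8−7)(8−10)(8−5) = (−4)·1·(−2)·3 = 24 ≡ 11, so v_2 = 11^{−1} = 6 (mod 13).
  i = 3 (α = 7): (7−12)(7−8)(7−10)(7−5) = (−5)·(−1)·(−3)·2 = −30 ≡ 9, so v_3 = 9^{−1} = 3 (mod 13).
  i = 4 (α = 10): (10−12)(10−8)(10−7)(10−5) = (−2)·2·3·5 = −60 ≡ 5, so v_4 = 5^{−1} = 8 (mod 13).
  i = 5 (α = 5): (5−12)(5−8)(5−7)(5−10) = (−7)·(−3)·(−2)·(−5) = 210 ≡ 2, so v_5 = 2^{−1} = 7 (mod 13).
  v = [2, 6, 3, 8, 7].
Step 2: syndromes of r = [5, 11, 6, 7, 9] (all sums mod 13).
  S_0 = Σ v_i r_i = 2·5 + 6·11 + 3·6 + 8·7 + 7·9 = 213 ≡ 5.
  S_1 = Σ v_i α_i r_i = 2·12·5 + 6·8·11 + 3·7·6 + 8·10·7 + 7·5·9 = 1649 ≡ 11.
  α_i^2 mod 13 = [1, 12, 10, 9, 12].
  S_2 = Σ v_i α_i^2 r_i = 2·1·5 + 6·12·11 + 3·10·6 + 8·9·7 + 7·12·9 = 2242 ≡ 6.
  S = (5, 11, 6) ≠ 0, so r is not a codeword (an error is present).
Step 3: locate the error. For a single error e at position i, S_ℓ = v_i·e·α_i^ℓ, so α_err = S_1/S_0.
  S_0^{−1} = 5^{−1} = 8 (mod 13), so α_err = 11·8 = 88 ≡ 10 = α_4. Error position i = 4.
  Consistency check: S_2/S_1 = 6·6 = 36 ≡ 10 = α_err ✓ (single-error assumption holds).
Step 4: error magnitude e = S_0/v_4 = S_0·∏_{j≠4}(α_4 − α_j) = 5·5 = 25 ≡ 12 (mod 13).
Step 5: correct position 4: c_4 = r_4 − e = 7 − 12 ≡ 8 (mod 13). Hence c = [5, 11, 6, 8, 9].
  Check: interpolating c through the α_i gives m(x) = 10 + 5·x (degree < 2) with m(α_i) = c_i for every i, so c is indeed a codeword.


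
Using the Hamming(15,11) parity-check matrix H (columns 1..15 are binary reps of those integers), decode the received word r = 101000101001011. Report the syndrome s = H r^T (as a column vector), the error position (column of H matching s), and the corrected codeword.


s = (0, 0, 0, 1)^T, error position = 1, corrected codeword c = 001000101001011

Compute s = H r^T mod 2 one row at a time:
  s_1 = 0 + 1 + 0 + 0 + 1 + 0 + 1 + 1 = 4 ≡ 0 (mod 2).
  s_2 = 0 + 0 + 0 + 1 + 1 + 0 + 1 + 1 = 4 ≡ 0 (mod 2).
  s_3 = 0 + 1 + 0 + 1 + 0 + 0 + 1 + 1 = 4 ≡ 0 (mod 2).
  s_4 = 1 + 1 + 0 + 1 + 1 + 0 + 0 + 1 = 5 ≡ 1 (mod 2).
s = (0, 0, 0, 1)^T — this equals column 1 of H (binary 0001), so error is at position 1.
Correct: flip bit 1 of r = 101000101001011 to get c = 001000101001011.


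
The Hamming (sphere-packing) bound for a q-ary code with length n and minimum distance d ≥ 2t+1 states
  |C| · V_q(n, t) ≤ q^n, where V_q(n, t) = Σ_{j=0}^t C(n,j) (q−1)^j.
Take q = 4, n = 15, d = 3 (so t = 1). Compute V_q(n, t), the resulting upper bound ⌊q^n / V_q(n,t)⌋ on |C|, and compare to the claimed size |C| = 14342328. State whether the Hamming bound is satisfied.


V_q(n, t) = 46, q^n = 1073741824, Hamming bound = 23342213, |C| = 14342328 ≤ bound (satisfied).

Step 1: Compute V_q(n, t) = Σ_{j=0}^1 C(n, j) (q−1)^j.
  j = 0: C(15,0)·(3)^0 = 1·1 = 1.
  j = 1: C(15,1)·(3)^1 = 15·3 = 45.
  V_q(n, t) = 1 + 45 = 46.
Step 2: q^n = 4^15 = 1073741824.
Step 3: Hamming bound ⌊q^n / V_q(n,t)⌋ = ⌊1073741824/46⌋ = 23342213.
Step 4: Compare |C| = 14342328 to 23342213: satisfied.
The claimed |C| lies below the Hamming bound.


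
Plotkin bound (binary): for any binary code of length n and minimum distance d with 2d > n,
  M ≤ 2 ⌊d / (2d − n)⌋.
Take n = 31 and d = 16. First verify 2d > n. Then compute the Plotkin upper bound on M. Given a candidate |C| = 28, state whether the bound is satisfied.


Plotkin bound M ≤ 32; given |C| = 28 ≤ bound (satisfied).

Check applicability: 2d = 32, n = 31.
2d − n = 1 > 0, so Plotkin applies.
Compute d/(2d−n) = 16/1 ≈ 16.0000.
⌊d/(2d−n)⌋ = 16.
Plotkin bound: M ≤ 2·16 = 32.
Given |C| = 28, check: satisfied.
This |C| is below the Plotkin bound.


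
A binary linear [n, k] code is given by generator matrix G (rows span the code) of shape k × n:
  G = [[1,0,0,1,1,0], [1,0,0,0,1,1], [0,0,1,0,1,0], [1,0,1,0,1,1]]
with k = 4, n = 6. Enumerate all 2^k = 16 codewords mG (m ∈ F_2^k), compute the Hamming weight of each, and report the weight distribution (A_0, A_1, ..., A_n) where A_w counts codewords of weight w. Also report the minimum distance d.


Weight distribution: A_0 = 1, A_1 = 2, A_2 = 4, A_3 = 6, A_4 = 3. Minimum distance d = 1.

Enumerate all 2^4 = 16 messages m ∈ F_2^4.
For each, compute codeword c = mG in F_2^6, then tally its weight.
  m = 0000 → c = 000000, weight = 0.
  m = 1000 → c = 100110, weight = 3.
  m = 0100 → c = 100011, weight = 3.
  m = 1100 → c = 000101, weight = 2.
  m = 0010 → c = 001010, weight = 2.
  m = 1010 → c = 101100, weight = 3.
  m = 0110 → c = 101001, weight = 3.
  m = 1110 → c = 001111, weight = 4.
  m = 0001 → c = 101011, weight = 4.
  m = 1001 → c = 001101, weight = 3.
  m = 0101 → c = 001000, weight = 1.
  m = 1101 → c = 101110, weight = 4.
  m = 0011 → c = 100001, weight = 2.
  m = 1011 → c = 000111, weight = 3.
  m = 0111 → c = 000010, weight = 1.
  m = 1111 → c = 100100, weight = 2.
Tally weights:
  weight 0: 1 codewords.
  weight 1: 2 codewords.
  weight 2: 4 codewords.
  weight 3: 6 codewords.
  weight 4: 3 codewords.
Minimum distance d = smallest w > 0 with A_w > 0 = 1.
Sanity: Σ A_w = 16 = 2^4 = 16 ✓.
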